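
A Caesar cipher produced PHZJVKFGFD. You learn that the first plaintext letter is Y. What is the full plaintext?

From the crib: P(15)−Y(24)=-9≡17, so the shift is 17.
Subtract 17 from each ciphertext letter:
P(15): 15−17=-2≡24 → Y
H(7): 7−17=-10≡16 → Q
Z(25): 25−17=8 → I
J(9): 9−17=-8≡18 → S
V(21): 21−17=4 → E
K(10): 10−17=-7≡19 → T
F(5): 5−17=-12≡14 → O
G(6): 6−17=-11≡15 → P
F(5): 5−17=-12≡14 → O
D(3): 3−17=-14≡12 → M

YQISETOPOM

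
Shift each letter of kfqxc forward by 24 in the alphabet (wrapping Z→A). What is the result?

k(10): 10+24=34≡8 → i
f(5): 5+24=29≡3 → d
q(16): 16+24=40≡14 → o
x(23): 23+24=47≡21 → v
c(2): 2+24=26≡0 → a

idova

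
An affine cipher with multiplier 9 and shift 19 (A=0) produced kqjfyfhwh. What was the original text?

The inverse of 9 mod 26 is 3, since 9·3=27≡1. Apply D(y)=3·(y−19) mod 26:
k(10): 3·(10−19)=-27≡25 → z
q(16): 3·(16−19)=-9≡17 → r
j(9): 3·(9−19)=-30≡22 → w
f(5): 3·(5−19)=-42≡10 → k
y(24): 3·(24−19)=15 → p
f(5): 3·(5−19)=-42≡10 → k
h(7): 3·(7−19)=-36≡16 → q
w(22): 3·(22−19)=9 → j
h(7): 3·(7−19)=-36≡16 → q

zrwkpkqjq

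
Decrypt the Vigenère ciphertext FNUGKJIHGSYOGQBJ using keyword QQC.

Repeat the key across the ciphertext: QQCQQCQQCQQCQQCQ
F(5)−Q(16): -11≡15 → P
N(13)−Q(16): -3≡23 → X
U(20)−C(2): 18 → S
G(6)−Q(16): -10≡16 → Q
K(10)−Q(16): -6≡20 → U
J(9)−C(2): 7 → H
I(8)−Q(16): -8≡18 → S
H(7)−Q(16): -9≡17 → R
G(6)−C(2): 4 → E
S(18)−Q(16): 2 → C
Y(24)−Q(16): 8 → I
O(14)−C(2): 12 → M
G(6)−Q(16): -10≡16 → Q
Q(16)−Q(16): 0 → A
B(1)−C(2): -1≡25 → Z
J(9)−Q(16): -7≡19 → T

PXSQUHSRECIMQAZT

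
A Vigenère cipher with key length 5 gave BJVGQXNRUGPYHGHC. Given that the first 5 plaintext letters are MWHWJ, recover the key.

Subtract each crib letter from the matching ciphertext letter (mod 26):
B(1)−M(12)=-11≡15 → P
J(9)−W(22)=-13≡13 → N
V(21)−H(7)=14 → O
G(6)−W(22)=-16≡10 → K
Q(16)−J(9)=7 → H

PNOKH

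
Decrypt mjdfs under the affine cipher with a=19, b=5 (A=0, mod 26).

The inverse of 19 mod 26 is 11, since 19·11=209≡1. Apply D(y)=11·(y−5) mod 26:
m(12): 11·(12−5)=77≡25 → z
j(9): 11·(9−5)=44≡18 → s
d(3): 11·(3−5)=-22≡4 → e
f(5): 11·(5−5)=0 → a
s(18): 11·(18−5)=143≡13 → n

zsean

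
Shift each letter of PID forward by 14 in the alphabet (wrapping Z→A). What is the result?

DWR

P(15): 15+14=29≡3 → D
I(8): 8+14=22 → W
D(3): 3+14=17 → R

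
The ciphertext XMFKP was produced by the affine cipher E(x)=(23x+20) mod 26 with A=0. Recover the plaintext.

The inverse of 23 mod 26 is 17, since 23·17=391≡1. Apply D(y)=17·(y−20) mod 26:
X(23): 17·(23−20)=51≡25 → Z
M(12): 17·(12−20)=-136≡20 → U
F(5): 17·(5−20)=-255≡5 → F
K(10): 17·(10−20)=-170≡12 → M
P(15): 17·(15−20)=-85≡19 → T

ZUFMT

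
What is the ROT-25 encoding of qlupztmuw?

q(16): 16+25=41≡15 → p
l(11): 11+25=36≡10 → k
u(20): 20+25=45≡19 → t
p(15): 15+25=40≡14 → o
z(25): 25+25=50≡24 → y
t(19): 19+25=44≡18 → s
m(12): 12+25=37≡11 → l
u(20): 20+25=45≡19 → t
w(22): 22+25=47≡21 → v

pktoysltv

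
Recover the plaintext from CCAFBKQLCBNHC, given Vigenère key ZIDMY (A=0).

Repeat the key across the ciphertext: ZIDMYZIDMYZID
C(2)−Z(25): -23≡3 → D
C(2)−I(8): -6≡20 → U
A(0)−D(3): -3≡23 → X
F(5)−M(12): -7≡19 → T
B(1)−Y(24): -23≡3 → D
K(10)−Z(25): -15≡11 → L
Q(16)−I(8): 8 → I
L(11)−D(3): 8 → I
C(2)−M(12): -10≡16 → Q
B(1)−Y(24): -23≡3 → D
N(13)−Z(25): -12≡14 → O
H(7)−I(8): -1≡25 → Z
C(2)−D(3): -1≡25 → Z

DUXTDLIIQDOZZ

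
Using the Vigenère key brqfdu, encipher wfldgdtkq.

Repeat the key across the message: brqfdubrq
w(22)+b(1): 23 → x
f(5)+r(17): 22 → w
l(11)+q(16): 27≡1 → b
d(3)+f(5): 8 → i
g(6)+d(3): 9 → j
d(3)+u(20): 23 → x
t(19)+b(1): 20 → u
k(10)+r(17): 27≡1 → b
q(16)+q(16): 32≡6 → g

xwbijxubg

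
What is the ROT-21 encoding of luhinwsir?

l(11): 11+21=32≡6 → g
u(20): 20+21=41≡15 → p
h(7): 7+21=28≡2 → c
i(8): 8+21=29≡3 → d
n(13): 13+21=34≡8 → i
w(22): 22+21=43≡17 → r
s(18): 18+21=39≡13 → n
i(8): 8+21=29≡3 → d
r(17): 17+21=38≡12 → m

gpcdirndm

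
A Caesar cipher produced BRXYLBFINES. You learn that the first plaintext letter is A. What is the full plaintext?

From the crib: B(1)−A(0)=1, so the shift is 1.
Subtract 1 from each ciphertext letter:
B(1): 1−1=0 → A
R(17): 17−1=16 → Q
X(23): 23−1=22 → W
Y(24): 24−1=23 → X
L(11): 11−1=10 → K
B(1): 1−1=0 → A
F(5): 5−1=4 → E
I(8): 8−1=7 → H
N(13): 13−1=12 → M
E(4): 4−1=3 → D
S(18): 18−1=17 → R

AQWXKAEHMDR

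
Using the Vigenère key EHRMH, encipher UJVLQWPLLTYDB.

Repeat the key across the message: EHRMHEHRMHEHR
U(20)+E(4): 24 → Y
J(9)+H(7): 16 → Q
V(21)+R(17): 38≡12 → M
L(11)+M(12): 23 → X
Q(16)+H(7): 23 → X
W(22)+E(4): 26≡0 → A
P(15)+H(7): 22 → W
L(11)+R(17): 28≡2 → C
L(11)+M(12): 23 → X
T(19)+H(7): 26≡0 → A
Y(24)+E(4): 28≡2 → C
D(3)+H(7): 10 → K
B(1)+R(17): 18 → S

YQMXXAWCXACKS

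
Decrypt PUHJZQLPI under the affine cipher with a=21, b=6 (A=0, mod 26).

The inverse of 21 mod 26 is 5, since 21·5=105≡1. Apply D(y)=5·(y−6) mod 26:
P(15): 5·(15−6)=45≡19 → T
U(20): 5·(20−6)=70≡18 → S
H(7): 5·(7−6)=5 → F
J(9): 5·(9−6)=15 → P
Z(25): 5·(25−6)=95≡17 → R
Q(16): 5·(16−6)=50≡24 → Y
L(11): 5·(11−6)=25 → Z
P(15): 5·(15−6)=45≡19 → T
I(8): 5·(8−6)=10 → K

TSFPRYZTK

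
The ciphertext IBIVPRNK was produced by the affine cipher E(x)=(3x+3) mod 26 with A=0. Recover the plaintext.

The inverse of 3 mod 26 is 9, since 3·9=27≡1. Apply D(y)=9·(y−3) mod 26:
I(8): 9·(8−3)=45≡19 → T
B(1): 9·(1−3)=-18≡8 → I
I(8): 9·(8−3)=45≡19 → T
V(21): 9·(21−3)=162≡6 → G
P(15): 9·(15−3)=108≡4 → E
R(17): 9·(17−3)=126≡22 → W
N(13): 9·(13−3)=90≡12 → M
K(10): 9·(10−3)=63≡11 → L

TITGEWML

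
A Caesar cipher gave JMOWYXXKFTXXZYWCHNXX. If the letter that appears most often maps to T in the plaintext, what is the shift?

The most frequent ciphertext letter is X (appears 6 times).
X is position 23; T is position 19.
Shift = 4.

4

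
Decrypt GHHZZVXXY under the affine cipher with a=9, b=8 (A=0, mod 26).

The inverse of 9 mod 26 is 3, since 9·3=27≡1. Apply D(y)=3·(y−8) mod 26:
G(6): 3·(6−8)=-6≡20 → U
H(7): 3·(7−8)=-3≡23 → X
H(7): 3·(7−8)=-3≡23 → X
Z(25): 3·(25−8)=51≡25 → Z
Z(25): 3·(25−8)=51≡25 → Z
V(21): 3·(21−8)=39≡13 → N
X(23): 3·(23−8)=45≡19 → T
X(23): 3·(23−8)=45≡19 → T
Y(24): 3·(24−8)=48≡22 → W

UXXZZNTTW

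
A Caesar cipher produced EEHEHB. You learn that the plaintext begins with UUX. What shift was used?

From the crib: E(4)−U(20)=-16≡10, so the shift is 10.

10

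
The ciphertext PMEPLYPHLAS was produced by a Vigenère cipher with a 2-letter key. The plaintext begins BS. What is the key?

Subtract each crib letter from the matching ciphertext letter (mod 26):
P(15)−B(1)=14 → O
M(12)−S(18)=-6≡20 → U

OU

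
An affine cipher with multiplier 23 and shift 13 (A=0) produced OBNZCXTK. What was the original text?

The inverse of 23 mod 26 is 17, since 23·17=391≡1. Apply D(y)=17·(y−13) mod 26:
O(14): 17·(14−13)=17 → R
B(1): 17·(1−13)=-204≡4 → E
N(13): 17·(13−13)=0 → A
Z(25): 17·(25−13)=204≡22 → W
C(2): 17·(2−13)=-187≡21 → V
X(23): 17·(23−13)=170≡14 → O
T(19): 17·(19−13)=102≡24 → Y
K(10): 17·(10−13)=-51≡1 → B

REAWVOYB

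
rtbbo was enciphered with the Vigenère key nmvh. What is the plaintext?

ehgub

Repeat the key across the ciphertext: nmvhn
r(17)−n(13): 4 → e
t(19)−m(12): 7 → h
b(1)−v(21): -20≡6 → g
b(1)−h(7): -6≡20 → u
o(14)−n(13): 1 → b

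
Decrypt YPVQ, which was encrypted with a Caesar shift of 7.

RIOJ

Y(24): 24−7=17 → R
P(15): 15−7=8 → I
V(21): 21−7=14 → O
Q(16): 16−7=9 → J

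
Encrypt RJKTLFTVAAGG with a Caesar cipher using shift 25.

R(17): 17+25=42≡16 → Q
J(9): 9+25=34≡8 → I
K(10): 10+25=35≡9 → J
T(19): 19+25=44≡18 → S
L(11): 11+25=36≡10 → K
F(5): 5+25=30≡4 → E
T(19): 19+25=44≡18 → S
V(21): 21+25=46≡20 → U
A(0): 0+25=25 → Z
A(0): 0+25=25 → Z
G(6): 6+25=31≡5 → F
G(6): 6+25=31≡5 → F

QIJSKESUZZFF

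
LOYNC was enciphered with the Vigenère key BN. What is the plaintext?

Repeat the key across the ciphertext: BNBNB
L(11)−B(1): 10 → K
O(14)−N(13): 1 → B
Y(24)−B(1): 23 → X
N(13)−N(13): 0 → A
C(2)−B(1): 1 → B

KBXAB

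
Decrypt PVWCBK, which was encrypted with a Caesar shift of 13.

CIJPOX

P(15): 15−13=2 → C
V(21): 21−13=8 → I
W(22): 22−13=9 → J
C(2): 2−13=-11≡15 → P
B(1): 1−13=-12≡14 → O
K(10): 10−13=-3≡23 → X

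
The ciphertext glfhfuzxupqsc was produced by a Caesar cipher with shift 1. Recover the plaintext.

g(6): 6−1=5 → f
l(11): 11−1=10 → k
f(5): 5−1=4 → e
h(7): 7−1=6 → g
f(5): 5−1=4 → e
u(20): 20−1=19 → t
z(25): 25−1=24 → y
x(23): 23−1=22 → w
u(20): 20−1=19 → t
p(15): 15−1=14 → o
q(16): 16−1=15 → p
s(18): 18−1=17 → r
c(2): 2−1=1 → b

fkegetywtoprb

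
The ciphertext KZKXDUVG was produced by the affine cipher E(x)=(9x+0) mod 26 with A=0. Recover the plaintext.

The inverse of 9 mod 26 is 3, since 9·3=27≡1. Apply D(y)=3·(y−0) mod 26:
K(10): 3·(10−0)=30≡4 → E
Z(25): 3·(25−0)=75≡23 → X
K(10): 3·(10−0)=30≡4 → E
X(23): 3·(23−0)=69≡17 → R
D(3): 3·(3−0)=9 → J
U(20): 3·(20−0)=60≡8 → I
V(21): 3·(21−0)=63≡11 → L
G(6): 3·(6−0)=18 → S

EXERJILS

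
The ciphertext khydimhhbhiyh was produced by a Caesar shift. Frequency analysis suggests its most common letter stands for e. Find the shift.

The most frequent ciphertext letter is h (appears 5 times).
h is position 7; e is position 4.
Shift = 3.

3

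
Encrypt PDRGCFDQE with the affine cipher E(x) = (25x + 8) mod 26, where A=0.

P(15): 25·15+8=383≡19 → T
D(3): 25·3+8=83≡5 → F
R(17): 25·17+8=433≡17 → R
G(6): 25·6+8=158≡2 → C
C(2): 25·2+8=58≡6 → G
F(5): 25·5+8=133≡3 → D
D(3): 25·3+8=83≡5 → F
Q(16): 25·16+8=408≡18 → S
E(4): 25·4+8=108≡4 → E

TFRCGDFSE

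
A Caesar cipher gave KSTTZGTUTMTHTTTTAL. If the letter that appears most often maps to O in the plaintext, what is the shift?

The most frequent ciphertext letter is T (appears 9 times).
T is position 19; O is position 14.
Shift = 5.

5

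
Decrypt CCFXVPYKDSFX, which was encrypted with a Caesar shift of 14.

C(2): 2−14=-12≡14 → O
C(2): 2−14=-12≡14 → O
F(5): 5−14=-9≡17 → R
X(23): 23−14=9 → J
V(21): 21−14=7 → H
P(15): 15−14=1 → B
Y(24): 24−14=10 → K
K(10): 10−14=-4≡22 → W
D(3): 3−14=-11≡15 → P
S(18): 18−14=4 → E
F(5): 5−14=-9≡17 → R
X(23): 23−14=9 → J

OORJHBKWPERJ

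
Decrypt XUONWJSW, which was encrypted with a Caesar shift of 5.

X(23): 23−5=18 → S
U(20): 20−5=15 → P
O(14): 14−5=9 → J
N(13): 13−5=8 → I
W(22): 22−5=17 → R
J(9): 9−5=4 → E
S(18): 18−5=13 → N
W(22): 22−5=17 → R

SPJIRENR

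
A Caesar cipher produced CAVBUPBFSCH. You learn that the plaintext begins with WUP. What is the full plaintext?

From the crib: C(2)−W(22)=-20≡6, so the shift is 6.
Subtract 6 from each ciphertext letter:
C(2): 2−6=-4≡22 → W
A(0): 0−6=-6≡20 → U
V(21): 21−6=15 → P
B(1): 1−6=-5≡21 → V
U(20): 20−6=14 → O
P(15): 15−6=9 → J
B(1): 1−6=-5≡21 → V
F(5): 5−6=-1≡25 → Z
S(18): 18−6=12 → M
C(2): 2−6=-4≡22 → W
H(7): 7−6=1 → B

WUPVOJVZMWB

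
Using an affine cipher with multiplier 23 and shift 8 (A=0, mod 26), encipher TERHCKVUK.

T(19): 23·19+8=445≡3 → D
E(4): 23·4+8=100≡22 → W
R(17): 23·17+8=399≡9 → J
H(7): 23·7+8=169≡13 → N
C(2): 23·2+8=54≡2 → C
K(10): 23·10+8=238≡4 → E
V(21): 23·21+8=491≡23 → X
U(20): 23·20+8=468≡0 → A
K(10): 23·10+8=238≡4 → E

DWJNCEXAE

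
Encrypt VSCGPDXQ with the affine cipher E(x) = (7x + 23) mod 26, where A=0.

V(21): 7·21+23=170≡14 → O
S(18): 7·18+23=149≡19 → T
C(2): 7·2+23=37≡11 → L
G(6): 7·6+23=65≡13 → N
P(15): 7·15+23=128≡24 → Y
D(3): 7·3+23=44≡18 → S
X(23): 7·23+23=184≡2 → C
Q(16): 7·16+23=135≡5 → F

OTLNYSCF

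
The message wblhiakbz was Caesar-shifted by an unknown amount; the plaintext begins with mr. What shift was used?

10

From the crib: w(22)−m(12)=10, so the shift is 10.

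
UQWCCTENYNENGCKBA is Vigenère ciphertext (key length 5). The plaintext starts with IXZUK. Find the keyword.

Subtract each crib letter from the matching ciphertext letter (mod 26):
U(20)−I(8)=12 → M
Q(16)−X(23)=-7≡19 → T
W(22)−Z(25)=-3≡23 → X
C(2)−U(20)=-18≡8 → I
C(2)−K(10)=-8≡18 → S

MTXIS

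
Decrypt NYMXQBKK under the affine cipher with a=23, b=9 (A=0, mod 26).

QVZEPURR

The inverse of 23 mod 26 is 17, since 23·17=391≡1. Apply D(y)=17·(y−9) mod 26:
N(13): 17·(13−9)=68≡16 → Q
Y(24): 17·(24−9)=255≡21 → V
M(12): 17·(12−9)=51≡25 → Z
X(23): 17·(23−9)=238≡4 → E
Q(16): 17·(16−9)=119≡15 → P
B(1): 17·(1−9)=-136≡20 → U
K(10): 17·(10−9)=17 → R
K(10): 17·(10−9)=17 → R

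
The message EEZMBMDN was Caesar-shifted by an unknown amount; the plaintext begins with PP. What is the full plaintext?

PPKXMXOY

From the crib: E(4)−P(15)=-11≡15, so the shift is 15.
Subtract 15 from each ciphertext letter:
E(4): 4−15=-11≡15 → P
E(4): 4−15=-11≡15 → P
Z(25): 25−15=10 → K
M(12): 12−15=-3≡23 → X
B(1): 1−15=-14≡12 → M
M(12): 12−15=-3≡23 → X
D(3): 3−15=-12≡14 → O
N(13): 13−15=-2≡24 → Y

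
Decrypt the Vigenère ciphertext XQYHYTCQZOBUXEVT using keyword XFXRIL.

ALBQQIFLCXTJAZYC

Repeat the key across the ciphertext: XFXRILXFXRILXFXR
X(23)−X(23): 0 → A
Q(16)−F(5): 11 → L
Y(24)−X(23): 1 → B
H(7)−R(17): -10≡16 → Q
Y(24)−I(8): 16 → Q
T(19)−L(11): 8 → I
C(2)−X(23): -21≡5 → F
Q(16)−F(5): 11 → L
Z(25)−X(23): 2 → C
O(14)−R(17): -3≡23 → X
B(1)−I(8): -7≡19 → T
U(20)−L(11): 9 → J
X(23)−X(23): 0 → A
E(4)−F(5): -1≡25 → Z
V(21)−X(23): -2≡24 → Y
T(19)−R(17): 2 → C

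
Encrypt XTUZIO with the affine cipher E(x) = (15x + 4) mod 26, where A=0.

X(23): 15·23+4=349≡11 → L
T(19): 15·19+4=289≡3 → D
U(20): 15·20+4=304≡18 → S
Z(25): 15·25+4=379≡15 → P
I(8): 15·8+4=124≡20 → U
O(14): 15·14+4=214≡6 → G

LDSPUG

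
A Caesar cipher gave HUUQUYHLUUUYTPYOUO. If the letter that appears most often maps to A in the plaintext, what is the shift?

The most frequent ciphertext letter is U (appears 7 times).
U is position 20; A is position 0.
Shift = 20.

20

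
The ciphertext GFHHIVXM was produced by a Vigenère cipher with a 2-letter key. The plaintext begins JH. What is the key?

XY

Subtract each crib letter from the matching ciphertext letter (mod 26):
G(6)−J(9)=-3≡23 → X
F(5)−H(7)=-2≡24 → Y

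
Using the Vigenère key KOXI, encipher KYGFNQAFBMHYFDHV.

Repeat the key across the message: KOXIKOXIKOXIKOXI
K(10)+K(10): 20 → U
Y(24)+O(14): 38≡12 → M
G(6)+X(23): 29≡3 → D
F(5)+I(8): 13 → N
N(13)+K(10): 23 → X
Q(16)+O(14): 30≡4 → E
A(0)+X(23): 23 → X
F(5)+I(8): 13 → N
B(1)+K(10): 11 → L
M(12)+O(14): 26≡0 → A
H(7)+X(23): 30≡4 → E
Y(24)+I(8): 32≡6 → G
F(5)+K(10): 15 → P
D(3)+O(14): 17 → R
H(7)+X(23): 30≡4 → E
V(21)+I(8): 29≡3 → D

UMDNXEXNLAEGPRED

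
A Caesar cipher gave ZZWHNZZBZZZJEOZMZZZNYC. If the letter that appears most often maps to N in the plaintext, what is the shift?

The most frequent ciphertext letter is Z (appears 11 times).
Z is position 25; N is position 13.
Shift = 12.

12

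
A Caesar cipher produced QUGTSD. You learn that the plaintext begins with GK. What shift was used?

From the crib: Q(16)−G(6)=10, so the shift is 10.

10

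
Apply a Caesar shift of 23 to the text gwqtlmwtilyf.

dtnqijtqfivc

g(6): 6+23=29≡3 → d
w(22): 22+23=45≡19 → t
q(16): 16+23=39≡13 → n
t(19): 19+23=42≡16 → q
l(11): 11+23=34≡8 → i
m(12): 12+23=35≡9 → j
w(22): 22+23=45≡19 → t
t(19): 19+23=42≡16 → q
i(8): 8+23=31≡5 → f
l(11): 11+23=34≡8 → i
y(24): 24+23=47≡21 → v
f(5): 5+23=28≡2 → c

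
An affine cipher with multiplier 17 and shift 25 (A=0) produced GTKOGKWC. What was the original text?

The inverse of 17 mod 26 is 23, since 17·23=391≡1. Apply D(y)=23·(y−25) mod 26:
G(6): 23·(6−25)=-437≡5 → F
T(19): 23·(19−25)=-138≡18 → S
K(10): 23·(10−25)=-345≡19 → T
O(14): 23·(14−25)=-253≡7 → H
G(6): 23·(6−25)=-437≡5 → F
K(10): 23·(10−25)=-345≡19 → T
W(22): 23·(22−25)=-69≡9 → J
C(2): 23·(2−25)=-529≡17 → R

FSTHFTJR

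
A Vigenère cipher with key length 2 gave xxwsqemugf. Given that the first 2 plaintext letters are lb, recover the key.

mw

Subtract each crib letter from the matching ciphertext letter (mod 26):
x(23)−l(11)=12 → m
x(23)−b(1)=22 → w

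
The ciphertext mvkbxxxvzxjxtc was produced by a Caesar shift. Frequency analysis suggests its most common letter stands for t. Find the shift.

4

The most frequent ciphertext letter is x (appears 5 times).
x is position 23; t is position 19.
Shift = 4.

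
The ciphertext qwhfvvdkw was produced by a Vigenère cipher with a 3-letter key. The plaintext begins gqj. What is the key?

kgy

Subtract each crib letter from the matching ciphertext letter (mod 26):
q(16)−g(6)=10 → k
w(22)−q(16)=6 → g
h(7)−j(9)=-2≡24 → y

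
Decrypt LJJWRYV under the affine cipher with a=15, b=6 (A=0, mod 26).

The inverse of 15 mod 26 is 7, since 15·7=105≡1. Apply D(y)=7·(y−6) mod 26:
L(11): 7·(11−6)=35≡9 → J
J(9): 7·(9−6)=21 → V
J(9): 7·(9−6)=21 → V
W(22): 7·(22−6)=112≡8 → I
R(17): 7·(17−6)=77≡25 → Z
Y(24): 7·(24−6)=126≡22 → W
V(21): 7·(21−6)=105≡1 → B

JVVIZWB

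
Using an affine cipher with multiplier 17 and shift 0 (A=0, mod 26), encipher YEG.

Y(24): 17·24+0=408≡18 → S
E(4): 17·4+0=68≡16 → Q
G(6): 17·6+0=102≡24 → Y

SQY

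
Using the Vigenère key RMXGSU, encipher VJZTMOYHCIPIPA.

Repeat the key across the message: RMXGSURMXGSURM
V(21)+R(17): 38≡12 → M
J(9)+M(12): 21 → V
Z(25)+X(23): 48≡22 → W
T(19)+G(6): 25 → Z
M(12)+S(18): 30≡4 → E
O(14)+U(20): 34≡8 → I
Y(24)+R(17): 41≡15 → P
H(7)+M(12): 19 → T
C(2)+X(23): 25 → Z
I(8)+G(6): 14 → O
P(15)+S(18): 33≡7 → H
I(8)+U(20): 28≡2 → C
P(15)+R(17): 32≡6 → G
A(0)+M(12): 12 → M

MVWZEIPTZOHCGM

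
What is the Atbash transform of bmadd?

b(1) → y(24)
m(12) → n(13)
a(0) → z(25)
d(3) → w(22)
d(3) → w(22)

ynzww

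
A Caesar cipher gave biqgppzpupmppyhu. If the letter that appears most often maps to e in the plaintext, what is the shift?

11

The most frequent ciphertext letter is p (appears 6 times).
p is position 15; e is position 4.
Shift = 11.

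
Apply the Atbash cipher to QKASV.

JPZHE

Q(16) → J(9)
K(10) → P(15)
A(0) → Z(25)
S(18) → H(7)
V(21) → E(4)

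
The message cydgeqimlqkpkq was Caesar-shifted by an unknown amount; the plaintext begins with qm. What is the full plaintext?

From the crib: c(2)−q(16)=-14≡12, so the shift is 12.
Subtract 12 from each ciphertext letter:
c(2): 2−12=-10≡16 → q
y(24): 24−12=12 → m
d(3): 3−12=-9≡17 → r
g(6): 6−12=-6≡20 → u
e(4): 4−12=-8≡18 → s
q(16): 16−12=4 → e
i(8): 8−12=-4≡22 → w
m(12): 12−12=0 → a
l(11): 11−12=-1≡25 → z
q(16): 16−12=4 → e
k(10): 10−12=-2≡24 → y
p(15): 15−12=3 → d
k(10): 10−12=-2≡24 → y
q(16): 16−12=4 → e

qmrusewazeydye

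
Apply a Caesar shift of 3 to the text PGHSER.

P(15): 15+3=18 → S
G(6): 6+3=9 → J
H(7): 7+3=10 → K
S(18): 18+3=21 → V
E(4): 4+3=7 → H
R(17): 17+3=20 → U

SJKVHU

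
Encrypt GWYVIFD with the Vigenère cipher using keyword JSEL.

POCGRXH

Repeat the key across the message: JSELJSE
G(6)+J(9): 15 → P
W(22)+S(18): 40≡14 → O
Y(24)+E(4): 28≡2 → C
V(21)+L(11): 32≡6 → G
I(8)+J(9): 17 → R
F(5)+S(18): 23 → X
D(3)+E(4): 7 → H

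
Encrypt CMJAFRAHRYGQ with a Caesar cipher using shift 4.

C(2): 2+4=6 → G
M(12): 12+4=16 → Q
J(9): 9+4=13 → N
A(0): 0+4=4 → E
F(5): 5+4=9 → J
R(17): 17+4=21 → V
A(0): 0+4=4 → E
H(7): 7+4=11 → L
R(17): 17+4=21 → V
Y(24): 24+4=28≡2 → C
G(6): 6+4=10 → K
Q(16): 16+4=20 → U

GQNEJVELVCKU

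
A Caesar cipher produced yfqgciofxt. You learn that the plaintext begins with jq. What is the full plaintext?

jqbrntzqie

From the crib: y(24)−j(9)=15, so the shift is 15.
Subtract 15 from each ciphertext letter:
y(24): 24−15=9 → j
f(5): 5−15=-10≡16 → q
q(16): 16−15=1 → b
g(6): 6−15=-9≡17 → r
c(2): 2−15=-13≡13 → n
i(8): 8−15=-7≡19 → t
o(14): 14−15=-1≡25 → z
f(5): 5−15=-10≡16 → q
x(23): 23−15=8 → i
t(19): 19−15=4 → e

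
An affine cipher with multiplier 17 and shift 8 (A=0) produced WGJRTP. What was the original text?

The inverse of 17 mod 26 is 23, since 17·23=391≡1. Apply D(y)=23·(y−8) mod 26:
W(22): 23·(22−8)=322≡10 → K
G(6): 23·(6−8)=-46≡6 → G
J(9): 23·(9−8)=23 → X
R(17): 23·(17−8)=207≡25 → Z
T(19): 23·(19−8)=253≡19 → T
P(15): 23·(15−8)=161≡5 → F

KGXZTF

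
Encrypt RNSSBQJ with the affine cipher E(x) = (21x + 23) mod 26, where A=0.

R(17): 21·17+23=380≡16 → Q
N(13): 21·13+23=296≡10 → K
S(18): 21·18+23=401≡11 → L
S(18): 21·18+23=401≡11 → L
B(1): 21·1+23=44≡18 → S
Q(16): 21·16+23=359≡21 → V
J(9): 21·9+23=212≡4 → E

QKLLSVE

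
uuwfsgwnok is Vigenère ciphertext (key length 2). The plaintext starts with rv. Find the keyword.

Subtract each crib letter from the matching ciphertext letter (mod 26):
u(20)−r(17)=3 → d
u(20)−v(21)=-1≡25 → z

dz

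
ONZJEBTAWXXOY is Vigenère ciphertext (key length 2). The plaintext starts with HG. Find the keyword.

Subtract each crib letter from the matching ciphertext letter (mod 26):
O(14)−H(7)=7 → H
N(13)−G(6)=7 → H

HH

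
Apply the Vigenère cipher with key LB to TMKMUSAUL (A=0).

Repeat the key across the message: LBLBLBLBL
T(19)+L(11): 30≡4 → E
M(12)+B(1): 13 → N
K(10)+L(11): 21 → V
M(12)+B(1): 13 → N
U(20)+L(11): 31≡5 → F
S(18)+B(1): 19 → T
A(0)+L(11): 11 → L
U(20)+B(1): 21 → V
L(11)+L(11): 22 → W

ENVNFTLVW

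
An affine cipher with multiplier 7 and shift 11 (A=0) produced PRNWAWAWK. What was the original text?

The inverse of 7 mod 26 is 15, since 7·15=105≡1. Apply D(y)=15·(y−11) mod 26:
P(15): 15·(15−11)=60≡8 → I
R(17): 15·(17−11)=90≡12 → M
N(13): 15·(13−11)=30≡4 → E
W(22): 15·(22−11)=165≡9 → J
A(0): 15·(0−11)=-165≡17 → R
W(22): 15·(22−11)=165≡9 → J
A(0): 15·(0−11)=-165≡17 → R
W(22): 15·(22−11)=165≡9 → J
K(10): 15·(10−11)=-15≡11 → L

IMEJRJRJL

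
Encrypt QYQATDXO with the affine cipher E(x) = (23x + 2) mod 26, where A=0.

GIGCXTLM

Q(16): 23·16+2=370≡6 → G
Y(24): 23·24+2=554≡8 → I
Q(16): 23·16+2=370≡6 → G
A(0): 23·0+2=2 → C
T(19): 23·19+2=439≡23 → X
D(3): 23·3+2=71≡19 → T
X(23): 23·23+2=531≡11 → L
O(14): 23·14+2=324≡12 → M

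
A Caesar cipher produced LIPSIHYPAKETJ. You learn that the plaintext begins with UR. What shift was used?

17

From the crib: L(11)−U(20)=-9≡17, so the shift is 17.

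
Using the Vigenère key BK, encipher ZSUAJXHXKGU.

ACVKKHIHLQV

Repeat the key across the message: BKBKBKBKBKB
Z(25)+B(1): 26≡0 → A
S(18)+K(10): 28≡2 → C
U(20)+B(1): 21 → V
A(0)+K(10): 10 → K
J(9)+B(1): 10 → K
X(23)+K(10): 33≡7 → H
H(7)+B(1): 8 → I
X(23)+K(10): 33≡7 → H
K(10)+B(1): 11 → L
G(6)+K(10): 16 → Q
U(20)+B(1): 21 → V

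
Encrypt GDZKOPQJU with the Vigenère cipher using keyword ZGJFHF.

FJIPVUPPD

Repeat the key across the message: ZGJFHFZGJ
G(6)+Z(25): 31≡5 → F
D(3)+G(6): 9 → J
Z(25)+J(9): 34≡8 → I
K(10)+F(5): 15 → P
O(14)+H(7): 21 → V
P(15)+F(5): 20 → U
Q(16)+Z(25): 41≡15 → P
J(9)+G(6): 15 → P
U(20)+J(9): 29≡3 → D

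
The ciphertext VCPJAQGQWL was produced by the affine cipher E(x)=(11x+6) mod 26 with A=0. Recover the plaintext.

ZCPFQIAISR

The inverse of 11 mod 26 is 19, since 11·19=209≡1. Apply D(y)=19·(y−6) mod 26:
V(21): 19·(21−6)=285≡25 → Z
C(2): 19·(2−6)=-76≡2 → C
P(15): 19·(15−6)=171≡15 → P
J(9): 19·(9−6)=57≡5 → F
A(0): 19·(0−6)=-114≡16 → Q
Q(16): 19·(16−6)=190≡8 → I
G(6): 19·(6−6)=0 → A
Q(16): 19·(16−6)=190≡8 → I
W(22): 19·(22−6)=304≡18 → S
L(11): 19·(11−6)=95≡17 → R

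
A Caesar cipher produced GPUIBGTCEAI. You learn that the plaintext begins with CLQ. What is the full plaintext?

From the crib: G(6)−C(2)=4, so the shift is 4.
Subtract 4 from each ciphertext letter:
G(6): 6−4=2 → C
P(15): 15−4=11 → L
U(20): 20−4=16 → Q
I(8): 8−4=4 → E
B(1): 1−4=-3≡23 → X
G(6): 6−4=2 → C
T(19): 19−4=15 → P
C(2): 2−4=-2≡24 → Y
E(4): 4−4=0 → A
A(0): 0−4=-4≡22 → W
I(8): 8−4=4 → E

CLQEXCPYAWE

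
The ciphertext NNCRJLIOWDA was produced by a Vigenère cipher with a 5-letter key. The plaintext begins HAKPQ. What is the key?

GNSCT

Subtract each crib letter from the matching ciphertext letter (mod 26):
N(13)−H(7)=6 → G
N(13)−A(0)=13 → N
C(2)−K(10)=-8≡18 → S
R(17)−P(15)=2 → C
J(9)−Q(16)=-7≡19 → T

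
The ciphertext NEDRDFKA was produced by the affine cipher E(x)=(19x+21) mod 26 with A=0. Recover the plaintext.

QVKIKGJD

The inverse of 19 mod 26 is 11, since 19·11=209≡1. Apply D(y)=11·(y−21) mod 26:
N(13): 11·(13−21)=-88≡16 → Q
E(4): 11·(4−21)=-187≡21 → V
D(3): 11·(3−21)=-198≡10 → K
R(17): 11·(17−21)=-44≡8 → I
D(3): 11·(3−21)=-198≡10 → K
F(5): 11·(5−21)=-176≡6 → G
K(10): 11·(10−21)=-121≡9 → J
A(0): 11·(0−21)=-231≡3 → D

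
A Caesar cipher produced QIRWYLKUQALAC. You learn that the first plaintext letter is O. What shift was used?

2

From the crib: Q(16)−O(14)=2, so the shift is 2.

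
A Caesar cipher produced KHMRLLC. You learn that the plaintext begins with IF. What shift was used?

From the crib: K(10)−I(8)=2, so the shift is 2.

2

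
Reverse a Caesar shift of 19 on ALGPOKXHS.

A(0): 0−19=-19≡7 → H
L(11): 11−19=-8≡18 → S
G(6): 6−19=-13≡13 → N
P(15): 15−19=-4≡22 → W
O(14): 14−19=-5≡21 → V
K(10): 10−19=-9≡17 → R
X(23): 23−19=4 → E
H(7): 7−19=-12≡14 → O
S(18): 18−19=-1≡25 → Z

HSNWVREOZ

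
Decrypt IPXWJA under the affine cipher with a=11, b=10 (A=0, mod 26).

The inverse of 11 mod 26 is 19, since 11·19=209≡1. Apply D(y)=19·(y−10) mod 26:
I(8): 19·(8−10)=-38≡14 → O
P(15): 19·(15−10)=95≡17 → R
X(23): 19·(23−10)=247≡13 → N
W(22): 19·(22−10)=228≡20 → U
J(9): 19·(9−10)=-19≡7 → H
A(0): 19·(0−10)=-190≡18 → S

ORNUHS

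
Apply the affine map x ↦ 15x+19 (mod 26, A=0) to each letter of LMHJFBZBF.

L(11): 15·11+19=184≡2 → C
M(12): 15·12+19=199≡17 → R
H(7): 15·7+19=124≡20 → U
J(9): 15·9+19=154≡24 → Y
F(5): 15·5+19=94≡16 → Q
B(1): 15·1+19=34≡8 → I
Z(25): 15·25+19=394≡4 → E
B(1): 15·1+19=34≡8 → I
F(5): 15·5+19=94≡16 → Q

CRUYQIEIQ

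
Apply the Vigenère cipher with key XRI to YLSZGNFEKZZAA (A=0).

Repeat the key across the message: XRIXRIXRIXRIX
Y(24)+X(23): 47≡21 → V
L(11)+R(17): 28≡2 → C
S(18)+I(8): 26≡0 → A
Z(25)+X(23): 48≡22 → W
G(6)+R(17): 23 → X
N(13)+I(8): 21 → V
F(5)+X(23): 28≡2 → C
E(4)+R(17): 21 → V
K(10)+I(8): 18 → S
Z(25)+X(23): 48≡22 → W
Z(25)+R(17): 42≡16 → Q
A(0)+I(8): 8 → I
A(0)+X(23): 23 → X

VCAWXVCVSWQIX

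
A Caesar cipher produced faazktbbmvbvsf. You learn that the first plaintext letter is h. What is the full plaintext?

From the crib: f(5)−h(7)=-2≡24, so the shift is 24.
Subtract 24 from each ciphertext letter:
f(5): 5−24=-19≡7 → h
a(0): 0−24=-24≡2 → c
a(0): 0−24=-24≡2 → c
z(25): 25−24=1 → b
k(10): 10−24=-14≡12 → m
t(19): 19−24=-5≡21 → v
b(1): 1−24=-23≡3 → d
b(1): 1−24=-23≡3 → d
m(12): 12−24=-12≡14 → o
v(21): 21−24=-3≡23 → x
b(1): 1−24=-23≡3 → d
v(21): 21−24=-3≡23 → x
s(18): 18−24=-6≡20 → u
f(5): 5−24=-19≡7 → h

hccbmvddoxdxuh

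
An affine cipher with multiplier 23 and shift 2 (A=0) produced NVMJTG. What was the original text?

The inverse of 23 mod 26 is 17, since 23·17=391≡1. Apply D(y)=17·(y−2) mod 26:
N(13): 17·(13−2)=187≡5 → F
V(21): 17·(21−2)=323≡11 → L
M(12): 17·(12−2)=170≡14 → O
J(9): 17·(9−2)=119≡15 → P
T(19): 17·(19−2)=289≡3 → D
G(6): 17·(6−2)=68≡16 → Q

FLOPDQ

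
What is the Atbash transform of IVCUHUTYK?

I(8) → R(17)
V(21) → E(4)
C(2) → X(23)
U(20) → F(5)
H(7) → S(18)
U(20) → F(5)
T(19) → G(6)
Y(24) → B(1)
K(10) → P(15)

REXFSFGBP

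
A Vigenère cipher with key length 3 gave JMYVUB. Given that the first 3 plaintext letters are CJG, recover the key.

HDS

Subtract each crib letter from the matching ciphertext letter (mod 26):
J(9)−C(2)=7 → H
M(12)−J(9)=3 → D
Y(24)−G(6)=18 → S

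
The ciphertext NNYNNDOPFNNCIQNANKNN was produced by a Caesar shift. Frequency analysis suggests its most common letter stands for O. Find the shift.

25

The most frequent ciphertext letter is N (appears 10 times).
N is position 13; O is position 14.
Shift = -1≡25.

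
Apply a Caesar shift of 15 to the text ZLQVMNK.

Z(25): 25+15=40≡14 → O
L(11): 11+15=26≡0 → A
Q(16): 16+15=31≡5 → F
V(21): 21+15=36≡10 → K
M(12): 12+15=27≡1 → B
N(13): 13+15=28≡2 → C
K(10): 10+15=25 → Z

OAFKBCZ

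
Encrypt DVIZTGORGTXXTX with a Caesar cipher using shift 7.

D(3): 3+7=10 → K
V(21): 21+7=28≡2 → C
I(8): 8+7=15 → P
Z(25): 25+7=32≡6 → G
T(19): 19+7=26≡0 → A
G(6): 6+7=13 → N
O(14): 14+7=21 → V
R(17): 17+7=24 → Y
G(6): 6+7=13 → N
T(19): 19+7=26≡0 → A
X(23): 23+7=30≡4 → E
X(23): 23+7=30≡4 → E
T(19): 19+7=26≡0 → A
X(23): 23+7=30≡4 → E

KCPGANVYNAEEAE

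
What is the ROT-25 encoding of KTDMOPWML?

JSCLNOVLK

K(10): 10+25=35≡9 → J
T(19): 19+25=44≡18 → S
D(3): 3+25=28≡2 → C
M(12): 12+25=37≡11 → L
O(14): 14+25=39≡13 → N
P(15): 15+25=40≡14 → O
W(22): 22+25=47≡21 → V
M(12): 12+25=37≡11 → L
L(11): 11+25=36≡10 → K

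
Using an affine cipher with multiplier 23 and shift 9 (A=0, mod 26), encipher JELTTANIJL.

IXCEEJWLIC

J(9): 23·9+9=216≡8 → I
E(4): 23·4+9=101≡23 → X
L(11): 23·11+9=262≡2 → C
T(19): 23·19+9=446≡4 → E
T(19): 23·19+9=446≡4 → E
A(0): 23·0+9=9 → J
N(13): 23·13+9=308≡22 → W
I(8): 23·8+9=193≡11 → L
J(9): 23·9+9=216≡8 → I
L(11): 23·11+9=262≡2 → C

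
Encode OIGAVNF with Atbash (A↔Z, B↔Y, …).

LRTZEMU

O(14) → L(11)
I(8) → R(17)
G(6) → T(19)
A(0) → Z(25)
V(21) → E(4)
N(13) → M(12)
F(5) → U(20)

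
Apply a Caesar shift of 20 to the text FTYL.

ZNSF

F(5): 5+20=25 → Z
T(19): 19+20=39≡13 → N
Y(24): 24+20=44≡18 → S
L(11): 11+20=31≡5 → F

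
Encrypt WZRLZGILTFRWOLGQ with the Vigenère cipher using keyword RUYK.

NTPVQAGVKZPGFFEA

Repeat the key across the message: RUYKRUYKRUYKRUYK
W(22)+R(17): 39≡13 → N
Z(25)+U(20): 45≡19 → T
R(17)+Y(24): 41≡15 → P
L(11)+K(10): 21 → V
Z(25)+R(17): 42≡16 → Q
G(6)+U(20): 26≡0 → A
I(8)+Y(24): 32≡6 → G
L(11)+K(10): 21 → V
T(19)+R(17): 36≡10 → K
F(5)+U(20): 25 → Z
R(17)+Y(24): 41≡15 → P
W(22)+K(10): 32≡6 → G
O(14)+R(17): 31≡5 → F
L(11)+U(20): 31≡5 → F
G(6)+Y(24): 30≡4 → E
Q(16)+K(10): 26≡0 → A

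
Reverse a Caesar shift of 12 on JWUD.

XKIR

J(9): 9−12=-3≡23 → X
W(22): 22−12=10 → K
U(20): 20−12=8 → I
D(3): 3−12=-9≡17 → R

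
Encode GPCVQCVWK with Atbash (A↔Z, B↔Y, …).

TKXEJXEDP

G(6) → T(19)
P(15) → K(10)
C(2) → X(23)
V(21) → E(4)
Q(16) → J(9)
C(2) → X(23)
V(21) → E(4)
W(22) → D(3)
K(10) → P(15)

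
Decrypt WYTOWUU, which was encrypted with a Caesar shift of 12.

W(22): 22−12=10 → K
Y(24): 24−12=12 → M
T(19): 19−12=7 → H
O(14): 14−12=2 → C
W(22): 22−12=10 → K
U(20): 20−12=8 → I
U(20): 20−12=8 → I

KMHCKII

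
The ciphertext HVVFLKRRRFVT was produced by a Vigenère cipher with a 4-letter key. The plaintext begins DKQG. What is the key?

Subtract each crib letter from the matching ciphertext letter (mod 26):
H(7)−D(3)=4 → E
V(21)−K(10)=11 → L
V(21)−Q(16)=5 → F
F(5)−G(6)=-1≡25 → Z

ELFZ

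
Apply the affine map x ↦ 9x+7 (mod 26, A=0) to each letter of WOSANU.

W(22): 9·22+7=205≡23 → X
O(14): 9·14+7=133≡3 → D
S(18): 9·18+7=169≡13 → N
A(0): 9·0+7=7 → H
N(13): 9·13+7=124≡20 → U
U(20): 9·20+7=187≡5 → F

XDNHUF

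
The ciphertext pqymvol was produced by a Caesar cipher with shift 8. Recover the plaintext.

p(15): 15−8=7 → h
q(16): 16−8=8 → i
y(24): 24−8=16 → q
m(12): 12−8=4 → e
v(21): 21−8=13 → n
o(14): 14−8=6 → g
l(11): 11−8=3 → d

hiqengd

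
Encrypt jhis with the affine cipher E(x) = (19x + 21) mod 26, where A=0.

j(9): 19·9+21=192≡10 → k
h(7): 19·7+21=154≡24 → y
i(8): 19·8+21=173≡17 → r
s(18): 19·18+21=363≡25 → z

kyrz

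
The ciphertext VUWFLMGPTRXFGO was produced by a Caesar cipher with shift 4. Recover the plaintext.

V(21): 21−4=17 → R
U(20): 20−4=16 → Q
W(22): 22−4=18 → S
F(5): 5−4=1 → B
L(11): 11−4=7 → H
M(12): 12−4=8 → I
G(6): 6−4=2 → C
P(15): 15−4=11 → L
T(19): 19−4=15 → P
R(17): 17−4=13 → N
X(23): 23−4=19 → T
F(5): 5−4=1 → B
G(6): 6−4=2 → C
O(14): 14−4=10 → K

RQSBHICLPNTBCK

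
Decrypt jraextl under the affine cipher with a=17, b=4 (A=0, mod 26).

lnmavhf

The inverse of 17 mod 26 is 23, since 17·23=391≡1. Apply D(y)=23·(y−4) mod 26:
j(9): 23·(9−4)=115≡11 → l
r(17): 23·(17−4)=299≡13 → n
a(0): 23·(0−4)=-92≡12 → m
e(4): 23·(4−4)=0 → a
x(23): 23·(23−4)=437≡21 → v
t(19): 23·(19−4)=345≡7 → h
l(11): 23·(11−4)=161≡5 → f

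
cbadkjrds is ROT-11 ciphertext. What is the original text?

rqpszygsh

c(2): 2−11=-9≡17 → r
b(1): 1−11=-10≡16 → q
a(0): 0−11=-11≡15 → p
d(3): 3−11=-8≡18 → s
k(10): 10−11=-1≡25 → z
j(9): 9−11=-2≡24 → y
r(17): 17−11=6 → g
d(3): 3−11=-8≡18 → s
s(18): 18−11=7 → h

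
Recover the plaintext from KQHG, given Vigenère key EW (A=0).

Repeat the key across the ciphertext: EWEW
K(10)−E(4): 6 → G
Q(16)−W(22): -6≡20 → U
H(7)−E(4): 3 → D
G(6)−W(22): -16≡10 → K

GUDK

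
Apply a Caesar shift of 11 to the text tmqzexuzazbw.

t(19): 19+11=30≡4 → e
m(12): 12+11=23 → x
q(16): 16+11=27≡1 → b
z(25): 25+11=36≡10 → k
e(4): 4+11=15 → p
x(23): 23+11=34≡8 → i
u(20): 20+11=31≡5 → f
z(25): 25+11=36≡10 → k
a(0): 0+11=11 → l
z(25): 25+11=36≡10 → k
b(1): 1+11=12 → m
w(22): 22+11=33≡7 → h

exbkpifklkmh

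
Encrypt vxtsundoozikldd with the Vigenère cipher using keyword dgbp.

Repeat the key across the message: dgbpdgbpdgbpdgb
v(21)+d(3): 24 → y
x(23)+g(6): 29≡3 → d
t(19)+b(1): 20 → u
s(18)+p(15): 33≡7 → h
u(20)+d(3): 23 → x
n(13)+g(6): 19 → t
d(3)+b(1): 4 → e
o(14)+p(15): 29≡3 → d
o(14)+d(3): 17 → r
z(25)+g(6): 31≡5 → f
i(8)+b(1): 9 → j
k(10)+p(15): 25 → z
l(11)+d(3): 14 → o
d(3)+g(6): 9 → j
d(3)+b(1): 4 → e

yduhxtedrfjzoje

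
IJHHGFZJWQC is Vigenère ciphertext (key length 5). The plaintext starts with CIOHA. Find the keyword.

Subtract each crib letter from the matching ciphertext letter (mod 26):
I(8)−C(2)=6 → G
J(9)−I(8)=1 → B
H(7)−O(14)=-7≡19 → T
H(7)−H(7)=0 → A
G(6)−A(0)=6 → G

GBTAG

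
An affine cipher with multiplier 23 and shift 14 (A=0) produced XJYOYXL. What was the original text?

XTOAOXB

The inverse of 23 mod 26 is 17, since 23·17=391≡1. Apply D(y)=17·(y−14) mod 26:
X(23): 17·(23−14)=153≡23 → X
J(9): 17·(9−14)=-85≡19 → T
Y(24): 17·(24−14)=170≡14 → O
O(14): 17·(14−14)=0 → A
Y(24): 17·(24−14)=170≡14 → O
X(23): 17·(23−14)=153≡23 → X
L(11): 17·(11−14)=-51≡1 → B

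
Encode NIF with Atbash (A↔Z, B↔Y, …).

N(13) → M(12)
I(8) → R(17)
F(5) → U(20)

MRU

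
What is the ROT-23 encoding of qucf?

nrzc

q(16): 16+23=39≡13 → n
u(20): 20+23=43≡17 → r
c(2): 2+23=25 → z
f(5): 5+23=28≡2 → c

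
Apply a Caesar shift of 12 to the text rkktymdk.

dwwfkypw

r(17): 17+12=29≡3 → d
k(10): 10+12=22 → w
k(10): 10+12=22 → w
t(19): 19+12=31≡5 → f
y(24): 24+12=36≡10 → k
m(12): 12+12=24 → y
d(3): 3+12=15 → p
k(10): 10+12=22 → w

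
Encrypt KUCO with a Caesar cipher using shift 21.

FPXJ

K(10): 10+21=31≡5 → F
U(20): 20+21=41≡15 → P
C(2): 2+21=23 → X
O(14): 14+21=35≡9 → J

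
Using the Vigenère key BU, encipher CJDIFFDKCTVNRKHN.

DDECGZEEDNWHSEIH

Repeat the key across the message: BUBUBUBUBUBUBUBU
C(2)+B(1): 3 → D
J(9)+U(20): 29≡3 → D
D(3)+B(1): 4 → E
I(8)+U(20): 28≡2 → C
F(5)+B(1): 6 → G
F(5)+U(20): 25 → Z
D(3)+B(1): 4 → E
K(10)+U(20): 30≡4 → E
C(2)+B(1): 3 → D
T(19)+U(20): 39≡13 → N
V(21)+B(1): 22 → W
N(13)+U(20): 33≡7 → H
R(17)+B(1): 18 → S
K(10)+U(20): 30≡4 → E
H(7)+B(1): 8 → I
N(13)+U(20): 33≡7 → H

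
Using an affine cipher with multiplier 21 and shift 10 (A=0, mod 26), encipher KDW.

K(10): 21·10+10=220≡12 → M
D(3): 21·3+10=73≡21 → V
W(22): 21·22+10=472≡4 → E

MVE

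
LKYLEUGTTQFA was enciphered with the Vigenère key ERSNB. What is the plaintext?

Repeat the key across the ciphertext: ERSNBERSNBER
L(11)−E(4): 7 → H
K(10)−R(17): -7≡19 → T
Y(24)−S(18): 6 → G
L(11)−N(13): -2≡24 → Y
E(4)−B(1): 3 → D
U(20)−E(4): 16 → Q
G(6)−R(17): -11≡15 → P
T(19)−S(18): 1 → B
T(19)−N(13): 6 → G
Q(16)−B(1): 15 → P
F(5)−E(4): 1 → B
A(0)−R(17): -17≡9 → J

HTGYDQPBGPBJ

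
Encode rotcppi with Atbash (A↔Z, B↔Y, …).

r(17) → i(8)
o(14) → l(11)
t(19) → g(6)
c(2) → x(23)
p(15) → k(10)
p(15) → k(10)
i(8) → r(17)

ilgxkkr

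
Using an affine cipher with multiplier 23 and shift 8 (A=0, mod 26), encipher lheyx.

bnwor

l(11): 23·11+8=261≡1 → b
h(7): 23·7+8=169≡13 → n
e(4): 23·4+8=100≡22 → w
y(24): 23·24+8=560≡14 → o
x(23): 23·23+8=537≡17 → r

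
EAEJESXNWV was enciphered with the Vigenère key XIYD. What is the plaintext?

HSGGHKZKZN

Repeat the key across the ciphertext: XIYDXIYDXI
E(4)−X(23): -19≡7 → H
A(0)−I(8): -8≡18 → S
E(4)−Y(24): -20≡6 → G
J(9)−D(3): 6 → G
E(4)−X(23): -19≡7 → H
S(18)−I(8): 10 → K
X(23)−Y(24): -1≡25 → Z
N(13)−D(3): 10 → K
W(22)−X(23): -1≡25 → Z
V(21)−I(8): 13 → N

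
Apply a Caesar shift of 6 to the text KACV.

QGIB

K(10): 10+6=16 → Q
A(0): 0+6=6 → G
C(2): 2+6=8 → I
V(21): 21+6=27≡1 → B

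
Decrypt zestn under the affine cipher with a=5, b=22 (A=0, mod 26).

The inverse of 5 mod 26 is 21, since 5·21=105≡1. Apply D(y)=21·(y−22) mod 26:
z(25): 21·(25−22)=63≡11 → l
e(4): 21·(4−22)=-378≡12 → m
s(18): 21·(18−22)=-84≡20 → u
t(19): 21·(19−22)=-63≡15 → p
n(13): 21·(13−22)=-189≡19 → t

lmupt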